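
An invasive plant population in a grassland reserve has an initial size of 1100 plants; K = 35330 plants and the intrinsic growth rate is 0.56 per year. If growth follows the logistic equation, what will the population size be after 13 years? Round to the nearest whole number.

A = (K − N₀)/N₀ = (35330 − 1100)/1100 = 31.118.
N(t) = K/(1 + A·e^(−rt)) = 35330/(1 + 31.118×e^(−0.56×13)).
e^(−7.28) = 0.00068919; denominator = 1 + 31.118×0.00068919 = 1.0214.
N = 35330/1.0214 = 34588.2.

34588 plants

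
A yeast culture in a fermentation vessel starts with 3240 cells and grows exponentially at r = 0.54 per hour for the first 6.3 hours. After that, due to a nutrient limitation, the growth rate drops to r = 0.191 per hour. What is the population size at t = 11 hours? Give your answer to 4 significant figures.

238700 cells

Phase 1: N(6.3) = 3240·e^(0.54×6.3) = 3240·e^3.402 = 97278.
Phase 2 runs for 11 − 6.3 = 4.7 hours at r = 0.191.
N(11) = 97278·e^(0.191×4.7) = 97278·e^0.8977 = 238716.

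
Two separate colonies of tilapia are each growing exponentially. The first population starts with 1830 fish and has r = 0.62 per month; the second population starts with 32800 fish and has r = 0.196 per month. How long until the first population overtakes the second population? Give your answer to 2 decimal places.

6.81 months

Set 1830·e^(0.62t) = 32800·e^(0.196t).
e^((0.62 − 0.196)t) = 32800/1830 → e^(0.424·t) = 17.923.
0.424·t = ln(17.923) = 2.8861, so t = 2.8861/0.424 = 6.8069.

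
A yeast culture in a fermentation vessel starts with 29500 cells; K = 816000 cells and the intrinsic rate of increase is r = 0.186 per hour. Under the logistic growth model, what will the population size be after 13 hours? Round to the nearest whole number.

A = (K − N₀)/N₀ = (816000 − 29500)/29500 = 26.661.
N(t) = K/(1 + A·e^(−rt)) = 816000/(1 + 26.661×e^(−0.186×13)).
e^(−2.418) = 0.0891; denominator = 1 + 26.661×0.0891 = 3.3755.
N = 816000/3.3755 = 241743.

241743 cells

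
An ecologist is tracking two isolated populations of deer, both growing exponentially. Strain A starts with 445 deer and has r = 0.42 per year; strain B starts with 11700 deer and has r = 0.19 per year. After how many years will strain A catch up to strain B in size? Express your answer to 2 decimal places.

14.21 years

Set 445·e^(0.42t) = 11700·e^(0.19t).
e^((0.42 − 0.19)t) = 11700/445 → e^(0.23·t) = 26.292.
0.23·t = ln(26.292) = 3.2693, so t = 3.2693/0.23 = 14.214.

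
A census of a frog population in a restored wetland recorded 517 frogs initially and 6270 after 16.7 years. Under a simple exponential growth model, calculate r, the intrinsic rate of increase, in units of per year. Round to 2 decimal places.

From N(t) = N₀·e^(rt): e^(r·16.7) = 6270/517 = 12.128.
r·16.7 = ln(12.128) = 2.4955, so r = 2.4955/16.7 = 0.14943.

0.15 per year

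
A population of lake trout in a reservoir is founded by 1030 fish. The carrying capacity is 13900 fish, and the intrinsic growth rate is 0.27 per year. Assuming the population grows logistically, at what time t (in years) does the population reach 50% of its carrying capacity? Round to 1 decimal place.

A = (K − N₀)/N₀ = (13900 − 1030)/1030 = 12.495.
Solve 13900/(1 + 12.495·e^(−0.27t)) = 6950: 1 + 12.495·e^(−0.27t) = 2, so e^(−0.27t) = 0.0800311.
−0.27·t = ln(0.0800311) = -2.5253, so t = 2.5253/0.27 = 9.3531.

9.4 years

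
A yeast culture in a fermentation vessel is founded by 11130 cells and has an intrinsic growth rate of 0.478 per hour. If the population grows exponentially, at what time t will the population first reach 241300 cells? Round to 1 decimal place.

6.4 hours

Set N₀·e^(rt) = 241300: e^(0.478·t) = 241300/11130 = 21.68.
0.478·t = ln(21.68) = 3.0764, so t = 3.0764/0.478 = 6.436.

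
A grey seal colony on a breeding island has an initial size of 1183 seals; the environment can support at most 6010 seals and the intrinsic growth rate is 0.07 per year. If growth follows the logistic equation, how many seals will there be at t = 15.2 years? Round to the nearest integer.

A = (K − N₀)/N₀ = (6010 − 1183)/1183 = 4.0803.
N(t) = K/(1 + A·e^(−rt)) = 6010/(1 + 4.0803×e^(−0.07×15.2)).
e^(−1.064) = 0.34507; denominator = 1 + 4.0803×0.34507 = 2.408.
N = 6010/2.408 = 2495.85.

2496 seals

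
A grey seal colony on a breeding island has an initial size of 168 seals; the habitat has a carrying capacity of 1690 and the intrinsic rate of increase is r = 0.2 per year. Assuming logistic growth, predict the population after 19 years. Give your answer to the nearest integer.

A = (K − N₀)/N₀ = (1690 − 168)/168 = 9.0595.
N(t) = K/(1 + A·e^(−rt)) = 1690/(1 + 9.0595×e^(−0.2×19)).
e^(−3.8) = 0.022371; denominator = 1 + 9.0595×0.022371 = 1.2027.
N = 1690/1.2027 = 1405.21.

1405 seals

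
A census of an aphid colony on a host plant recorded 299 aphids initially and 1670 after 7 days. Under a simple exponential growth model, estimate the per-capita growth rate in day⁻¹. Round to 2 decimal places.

From N(t) = N₀·e^(rt): e^(r·7) = 1670/299 = 5.5853.
r·7 = ln(5.5853) = 1.7201, so r = 1.7201/7 = 0.24573.

0.25 per day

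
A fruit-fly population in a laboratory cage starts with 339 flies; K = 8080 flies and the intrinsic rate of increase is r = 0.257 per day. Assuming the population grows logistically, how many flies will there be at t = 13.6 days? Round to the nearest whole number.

4773 flies

A = (K − N₀)/N₀ = (8080 − 339)/339 = 22.835.
N(t) = K/(1 + A·e^(−rt)) = 8080/(1 + 22.835×e^(−0.257×13.6)).
e^(−3.495) = 0.030343; denominator = 1 + 22.835×0.030343 = 1.6929.
N = 8080/1.6929 = 4772.96.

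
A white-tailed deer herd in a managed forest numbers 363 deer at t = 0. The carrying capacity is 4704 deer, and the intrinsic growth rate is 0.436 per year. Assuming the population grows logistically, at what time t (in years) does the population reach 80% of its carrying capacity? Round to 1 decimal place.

8.9 years

A = (K − N₀)/N₀ = (4704 − 363)/363 = 11.959.
Solve 4704/(1 + 11.959·e^(−0.436t)) = 3763.2: 1 + 11.959·e^(−0.436t) = 1.25, so e^(−0.436t) = 0.0209053.
−0.436·t = ln(0.0209053) = -3.8678, so t = 3.8678/0.436 = 8.871.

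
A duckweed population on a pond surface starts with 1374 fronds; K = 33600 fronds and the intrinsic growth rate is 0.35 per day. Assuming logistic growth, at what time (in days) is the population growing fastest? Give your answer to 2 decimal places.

9.01 days

Logistic growth is fastest at N = K/2 = 16800.
A = (K − N₀)/N₀ = 23.454. Set K/(1 + A·e^(−rt)) = K/2 → A·e^(−rt) = 1.
e^(−0.35t) = 1/23.454 = 0.0426364, so t = ln(23.454)/0.35 = 3.155/0.35 = 9.0144.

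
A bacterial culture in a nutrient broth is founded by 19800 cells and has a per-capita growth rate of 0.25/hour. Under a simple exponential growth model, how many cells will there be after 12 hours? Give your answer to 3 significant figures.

N(t) = N₀·e^(rt) = 19800 × e^(0.25×12) = 19800 × e^3.
e^3 ≈ 20.086, so N ≈ 19800 × 20.086 = 397694.

398000 cells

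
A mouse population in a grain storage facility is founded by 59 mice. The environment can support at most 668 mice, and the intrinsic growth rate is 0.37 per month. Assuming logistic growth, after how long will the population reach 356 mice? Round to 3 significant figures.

A = (K − N₀)/N₀ = (668 − 59)/59 = 10.322.
Solve 668/(1 + 10.322·e^(−0.37t)) = 356: 1 + 10.322·e^(−0.37t) = 1.8764, so e^(−0.37t) = 0.0849062.
−0.37·t = ln(0.0849062) = -2.4662, so t = 2.4662/0.37 = 6.6654.

6.67 months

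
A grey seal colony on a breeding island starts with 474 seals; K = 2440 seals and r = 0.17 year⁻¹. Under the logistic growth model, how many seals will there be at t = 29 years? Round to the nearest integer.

A = (K − N₀)/N₀ = (2440 − 474)/474 = 4.1477.
N(t) = K/(1 + A·e^(−rt)) = 2440/(1 + 4.1477×e^(−0.17×29)).
e^(−4.93) = 0.0072265; denominator = 1 + 4.1477×0.0072265 = 1.03.
N = 2440/1.03 = 2368.99.

2369 seals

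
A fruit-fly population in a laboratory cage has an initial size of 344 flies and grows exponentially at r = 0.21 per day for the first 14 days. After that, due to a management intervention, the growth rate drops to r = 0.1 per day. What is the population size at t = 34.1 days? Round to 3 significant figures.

Phase 1: N(14) = 344·e^(0.21×14) = 344·e^2.94 = 6507.05.
Phase 2 runs for 34.1 − 14 = 20.1 days at r = 0.1.
N(34.1) = 6507.05·e^(0.1×20.1) = 6507.05·e^2.01 = 48564.2.

48600 flies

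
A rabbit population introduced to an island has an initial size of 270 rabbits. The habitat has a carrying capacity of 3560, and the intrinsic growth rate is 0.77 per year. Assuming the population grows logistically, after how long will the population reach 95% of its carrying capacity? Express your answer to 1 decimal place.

A = (K − N₀)/N₀ = (3560 − 270)/270 = 12.185.
Solve 3560/(1 + 12.185·e^(−0.77t)) = 3382: 1 + 12.185·e^(−0.77t) = 1.0526, so e^(−0.77t) = 0.00431931.
−0.77·t = ln(0.00431931) = -5.4447, so t = 5.4447/0.77 = 7.071.

7.1 years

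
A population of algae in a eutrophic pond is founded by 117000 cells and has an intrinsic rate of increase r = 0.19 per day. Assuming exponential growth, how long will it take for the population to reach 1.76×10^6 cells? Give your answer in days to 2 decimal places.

14.27 days

Set N₀·e^(rt) = 1.76×10^6: e^(0.19·t) = 1.76×10^6/117000 = 15.043.
0.19·t = ln(15.043) = 2.7109, so t = 2.7109/0.19 = 14.268.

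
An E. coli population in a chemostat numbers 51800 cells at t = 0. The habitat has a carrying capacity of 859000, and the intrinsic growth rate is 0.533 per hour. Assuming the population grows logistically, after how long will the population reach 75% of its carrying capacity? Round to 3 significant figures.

A = (K − N₀)/N₀ = (859000 − 51800)/51800 = 15.583.
Solve 859000/(1 + 15.583·e^(−0.533t)) = 644250: 1 + 15.583·e^(−0.533t) = 1.3333, so e^(−0.533t) = 0.0213908.
−0.533·t = ln(0.0213908) = -3.8448, so t = 3.8448/0.533 = 7.2135.

7.21 hours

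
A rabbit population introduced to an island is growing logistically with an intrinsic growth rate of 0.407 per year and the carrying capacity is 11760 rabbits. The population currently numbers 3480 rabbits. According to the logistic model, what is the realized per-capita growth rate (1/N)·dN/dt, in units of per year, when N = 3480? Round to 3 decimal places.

0.287 per year

(1/N)·dN/dt = r(1 − N/K) = 0.407 × (1 − 3480/11760).
= 0.407 × 0.70408 = 0.28656.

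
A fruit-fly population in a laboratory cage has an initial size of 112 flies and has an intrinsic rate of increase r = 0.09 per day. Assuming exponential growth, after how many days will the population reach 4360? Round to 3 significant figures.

Set N₀·e^(rt) = 4360: e^(0.09·t) = 4360/112 = 38.929.
0.09·t = ln(38.929) = 3.6617, so t = 3.6617/0.09 = 40.686.

40.7 days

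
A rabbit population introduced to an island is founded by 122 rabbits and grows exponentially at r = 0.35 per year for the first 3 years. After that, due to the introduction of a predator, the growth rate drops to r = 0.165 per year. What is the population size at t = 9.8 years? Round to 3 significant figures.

1070 rabbits

Phase 1: N(3) = 122·e^(0.35×3) = 122·e^1.05 = 348.633.
Phase 2 runs for 9.8 − 3 = 6.8 years at r = 0.165.
N(9.8) = 348.633·e^(0.165×6.8) = 348.633·e^1.122 = 1070.65.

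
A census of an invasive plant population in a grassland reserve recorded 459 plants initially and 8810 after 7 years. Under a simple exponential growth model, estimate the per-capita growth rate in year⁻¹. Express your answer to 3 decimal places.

0.422 per year

From N(t) = N₀·e^(rt): e^(r·7) = 8810/459 = 19.194.
r·7 = ln(19.194) = 2.9546, so r = 2.9546/7 = 0.42208.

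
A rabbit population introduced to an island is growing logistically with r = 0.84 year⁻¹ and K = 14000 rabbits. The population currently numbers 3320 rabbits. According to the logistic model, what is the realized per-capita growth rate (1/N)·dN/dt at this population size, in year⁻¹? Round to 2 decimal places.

0.64 per year

(1/N)·dN/dt = r(1 − N/K) = 0.84 × (1 − 3320/14000).
= 0.84 × 0.76286 = 0.6408.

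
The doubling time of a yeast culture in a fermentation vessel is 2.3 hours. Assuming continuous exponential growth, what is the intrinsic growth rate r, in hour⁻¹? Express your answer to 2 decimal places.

r = ln(2)/t_d = 0.6931/2.3 = 0.30137.

0.30 per hour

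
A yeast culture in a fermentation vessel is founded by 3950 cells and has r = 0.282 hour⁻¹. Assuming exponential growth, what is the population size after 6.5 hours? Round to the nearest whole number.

N(t) = N₀·e^(rt) = 3950 × e^(0.282×6.5) = 3950 × e^1.833.
e^1.833 ≈ 6.2526, so N ≈ 3950 × 6.2526 = 24697.8.

24698 cells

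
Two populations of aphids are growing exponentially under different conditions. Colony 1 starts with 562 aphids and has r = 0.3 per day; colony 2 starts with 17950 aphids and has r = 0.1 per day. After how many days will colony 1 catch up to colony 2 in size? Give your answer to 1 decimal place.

Set 562·e^(0.3t) = 17950·e^(0.1t).
e^((0.3 − 0.1)t) = 17950/562 → e^(0.2·t) = 31.94.
0.2·t = ln(31.94) = 3.4638, so t = 3.4638/0.2 = 17.319.

17.3 days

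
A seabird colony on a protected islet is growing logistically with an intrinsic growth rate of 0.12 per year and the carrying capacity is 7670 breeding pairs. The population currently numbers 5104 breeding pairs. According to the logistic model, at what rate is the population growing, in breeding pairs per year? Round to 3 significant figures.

205 breeding pairs per year

dN/dt = rN(1 − N/K) = 0.12 × 5104 × (1 − 5104/7670).
1 − 5104/7670 = 0.33455; dN/dt = 0.12 × 5104 × 0.33455 = 204.91.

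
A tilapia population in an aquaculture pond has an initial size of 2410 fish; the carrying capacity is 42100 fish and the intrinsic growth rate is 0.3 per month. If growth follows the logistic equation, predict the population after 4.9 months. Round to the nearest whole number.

8795 fish

A = (K − N₀)/N₀ = (42100 − 2410)/2410 = 16.469.
N(t) = K/(1 + A·e^(−rt)) = 42100/(1 + 16.469×e^(−0.3×4.9)).
e^(−1.47) = 0.22993; denominator = 1 + 16.469×0.22993 = 4.7866.
N = 42100/4.7866 = 8795.36.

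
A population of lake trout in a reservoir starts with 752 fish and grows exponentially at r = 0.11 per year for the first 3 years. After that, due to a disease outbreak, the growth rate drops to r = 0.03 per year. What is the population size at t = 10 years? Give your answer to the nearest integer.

Phase 1: N(3) = 752·e^(0.11×3) = 752·e^0.33 = 1046.01.
Phase 2 runs for 10 − 3 = 7 years at r = 0.03.
N(10) = 1046.01·e^(0.03×7) = 1046.01·e^0.21 = 1290.44.

1290 fish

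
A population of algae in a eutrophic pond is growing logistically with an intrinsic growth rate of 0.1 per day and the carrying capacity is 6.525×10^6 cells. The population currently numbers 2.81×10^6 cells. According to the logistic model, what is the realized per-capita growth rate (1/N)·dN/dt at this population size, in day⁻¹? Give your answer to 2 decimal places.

0.06 per day

(1/N)·dN/dt = r(1 − N/K) = 0.1 × (1 − 2.81×10^6/6.525×10^6).
= 0.1 × 0.56935 = 0.056935.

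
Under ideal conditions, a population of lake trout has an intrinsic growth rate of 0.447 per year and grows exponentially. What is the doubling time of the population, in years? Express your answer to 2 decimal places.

1.55 years

Doubling time t_d = ln(2)/r = 0.6931/0.447 = 1.5507.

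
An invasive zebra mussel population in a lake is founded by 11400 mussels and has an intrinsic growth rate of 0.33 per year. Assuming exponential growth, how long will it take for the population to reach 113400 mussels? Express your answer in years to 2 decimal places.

6.96 years

Set N₀·e^(rt) = 113400: e^(0.33·t) = 113400/11400 = 9.9474.
0.33·t = ln(9.9474) = 2.2973, so t = 2.2973/0.33 = 6.9615.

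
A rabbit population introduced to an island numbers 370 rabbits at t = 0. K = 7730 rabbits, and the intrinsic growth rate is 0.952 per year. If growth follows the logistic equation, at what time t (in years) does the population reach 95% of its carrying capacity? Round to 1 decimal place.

6.2 years

A = (K − N₀)/N₀ = (7730 − 370)/370 = 19.892.
Solve 7730/(1 + 19.892·e^(−0.952t)) = 7343.5: 1 + 19.892·e^(−0.952t) = 1.0526, so e^(−0.952t) = 0.00264588.
−0.952·t = ln(0.00264588) = -5.9348, so t = 5.9348/0.952 = 6.234.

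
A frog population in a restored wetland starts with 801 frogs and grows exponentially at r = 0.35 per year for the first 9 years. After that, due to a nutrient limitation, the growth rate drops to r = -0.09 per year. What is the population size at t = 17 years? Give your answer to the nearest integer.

Phase 1: N(9) = 801·e^(0.35×9) = 801·e^3.15 = 18692.2.
Phase 2 runs for 17 − 9 = 8 years at r = -0.09.
N(17) = 18692.2·e^(-0.09×8) = 18692.2·e^-0.72 = 9098.46.

9098 frogs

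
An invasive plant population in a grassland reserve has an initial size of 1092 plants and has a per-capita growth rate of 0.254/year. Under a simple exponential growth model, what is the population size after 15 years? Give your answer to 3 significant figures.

N(t) = N₀·e^(rt) = 1092 × e^(0.254×15) = 1092 × e^3.81.
e^3.81 ≈ 45.15, so N ≈ 1092 × 45.15 = 49304.3.

49300 plants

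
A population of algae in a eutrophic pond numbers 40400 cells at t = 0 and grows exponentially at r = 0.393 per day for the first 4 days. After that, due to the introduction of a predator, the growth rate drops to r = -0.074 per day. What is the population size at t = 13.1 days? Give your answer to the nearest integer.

Phase 1: N(4) = 40400·e^(0.393×4) = 40400·e^1.572 = 194577.
Phase 2 runs for 13.1 − 4 = 9.1 days at r = -0.074.
N(13.1) = 194577·e^(-0.074×9.1) = 194577·e^-0.6734 = 99228.9.

99229 cells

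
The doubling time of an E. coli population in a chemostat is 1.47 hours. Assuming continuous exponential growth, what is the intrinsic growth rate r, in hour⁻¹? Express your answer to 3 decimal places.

r = ln(2)/t_d = 0.6931/1.47 = 0.47153.

0.472 per hour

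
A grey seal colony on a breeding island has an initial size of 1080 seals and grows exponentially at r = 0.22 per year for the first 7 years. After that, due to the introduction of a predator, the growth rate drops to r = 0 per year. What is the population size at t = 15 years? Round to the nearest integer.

5038 seals

Phase 1: N(7) = 1080·e^(0.22×7) = 1080·e^1.54 = 5037.76.
Phase 2 runs for 15 − 7 = 8 years at r = 0.
N(15) = 5037.76·e^(0×8) = 5037.76·e^-0 = 5037.76.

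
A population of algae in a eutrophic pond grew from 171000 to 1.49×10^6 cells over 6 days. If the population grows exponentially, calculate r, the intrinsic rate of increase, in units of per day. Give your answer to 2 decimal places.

From N(t) = N₀·e^(rt): e^(r·6) = 1.49×10^6/171000 = 8.7135.
r·6 = ln(8.7135) = 2.1649, so r = 2.1649/6 = 0.36081.

0.36 per day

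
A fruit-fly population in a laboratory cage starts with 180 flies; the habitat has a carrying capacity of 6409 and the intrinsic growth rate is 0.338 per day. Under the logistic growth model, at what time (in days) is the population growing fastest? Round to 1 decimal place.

10.5 days

Logistic growth is fastest at N = K/2 = 3204.5.
A = (K − N₀)/N₀ = 34.606. Set K/(1 + A·e^(−rt)) = K/2 → A·e^(−rt) = 1.
e^(−0.338t) = 1/34.606 = 0.0288971, so t = ln(34.606)/0.338 = 3.544/0.338 = 10.485.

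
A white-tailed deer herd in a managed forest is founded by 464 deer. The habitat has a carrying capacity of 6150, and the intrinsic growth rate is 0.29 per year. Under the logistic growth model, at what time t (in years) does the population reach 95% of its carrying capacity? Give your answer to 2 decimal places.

18.79 years

A = (K − N₀)/N₀ = (6150 − 464)/464 = 12.254.
Solve 6150/(1 + 12.254·e^(−0.29t)) = 5842.5: 1 + 12.254·e^(−0.29t) = 1.0526, so e^(−0.29t) = 0.00429494.
−0.29·t = ln(0.00429494) = -5.4503, so t = 5.4503/0.29 = 18.794.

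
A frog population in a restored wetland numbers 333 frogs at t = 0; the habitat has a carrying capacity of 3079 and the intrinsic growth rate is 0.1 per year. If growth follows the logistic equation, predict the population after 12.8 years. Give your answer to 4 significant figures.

935.1 frogs

A = (K − N₀)/N₀ = (3079 − 333)/333 = 8.2462.
N(t) = K/(1 + A·e^(−rt)) = 3079/(1 + 8.2462×e^(−0.1×12.8)).
e^(−1.28) = 0.27804; denominator = 1 + 8.2462×0.27804 = 3.2928.
N = 3079/3.2928 = 935.081.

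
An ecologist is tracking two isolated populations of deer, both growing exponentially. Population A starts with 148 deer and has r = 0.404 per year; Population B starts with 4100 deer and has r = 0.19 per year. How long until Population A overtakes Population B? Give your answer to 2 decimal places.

Set 148·e^(0.404t) = 4100·e^(0.19t).
e^((0.404 − 0.19)t) = 4100/148 → e^(0.214·t) = 27.703.
0.214·t = ln(27.703) = 3.3215, so t = 3.3215/0.214 = 15.521.

15.52 years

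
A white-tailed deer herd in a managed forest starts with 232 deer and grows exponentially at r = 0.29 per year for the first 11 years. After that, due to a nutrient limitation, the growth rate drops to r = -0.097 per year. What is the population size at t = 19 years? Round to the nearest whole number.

2593 deer

Phase 1: N(11) = 232·e^(0.29×11) = 232·e^3.19 = 5634.92.
Phase 2 runs for 19 − 11 = 8 years at r = -0.097.
N(19) = 5634.92·e^(-0.097×8) = 5634.92·e^-0.776 = 2593.43.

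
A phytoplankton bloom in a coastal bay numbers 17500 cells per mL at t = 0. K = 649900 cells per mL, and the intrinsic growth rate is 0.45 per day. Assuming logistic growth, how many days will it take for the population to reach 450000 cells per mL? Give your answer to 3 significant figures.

A = (K − N₀)/N₀ = (649900 − 17500)/17500 = 36.137.
Solve 649900/(1 + 36.137·e^(−0.45t)) = 450000: 1 + 36.137·e^(−0.45t) = 1.4442, so e^(−0.45t) = 0.0122927.
−0.45·t = ln(0.0122927) = -4.3988, so t = 4.3988/0.45 = 9.775.

9.78 days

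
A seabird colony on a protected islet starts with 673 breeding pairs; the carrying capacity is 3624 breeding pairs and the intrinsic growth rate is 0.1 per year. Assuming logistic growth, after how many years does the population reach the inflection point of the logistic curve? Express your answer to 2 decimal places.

Logistic growth is fastest at N = K/2 = 1812.
A = (K − N₀)/N₀ = 4.3848. Set K/(1 + A·e^(−rt)) = K/2 → A·e^(−rt) = 1.
e^(−0.1t) = 1/4.3848 = 0.228058, so t = ln(4.3848)/0.1 = 1.4782/0.1 = 14.782.

14.78 years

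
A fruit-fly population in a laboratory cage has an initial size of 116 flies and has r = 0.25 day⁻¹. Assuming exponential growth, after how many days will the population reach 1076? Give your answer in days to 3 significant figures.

Set N₀·e^(rt) = 1076: e^(0.25·t) = 1076/116 = 9.2759.
0.25·t = ln(9.2759) = 2.2274, so t = 2.2274/0.25 = 8.9097.

8.91 days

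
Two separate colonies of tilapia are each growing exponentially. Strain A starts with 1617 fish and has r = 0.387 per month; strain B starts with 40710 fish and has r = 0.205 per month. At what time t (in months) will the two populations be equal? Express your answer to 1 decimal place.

17.7 months

Set 1617·e^(0.387t) = 40710·e^(0.205t).
e^((0.387 − 0.205)t) = 40710/1617 → e^(0.182·t) = 25.176.
0.182·t = ln(25.176) = 3.2259, so t = 3.2259/0.182 = 17.725.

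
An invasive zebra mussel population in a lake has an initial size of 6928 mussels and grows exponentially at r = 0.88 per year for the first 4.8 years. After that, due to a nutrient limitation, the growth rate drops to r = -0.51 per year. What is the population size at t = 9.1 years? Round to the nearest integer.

52803 mussels

Phase 1: N(4.8) = 6928·e^(0.88×4.8) = 6928·e^4.224 = 473225.
Phase 2 runs for 9.1 − 4.8 = 4.3 years at r = -0.51.
N(9.1) = 473225·e^(-0.51×4.3) = 473225·e^-2.193 = 52803.2.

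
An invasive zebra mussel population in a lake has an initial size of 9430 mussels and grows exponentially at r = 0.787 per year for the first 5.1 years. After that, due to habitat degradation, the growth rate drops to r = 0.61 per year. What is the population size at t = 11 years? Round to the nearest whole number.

Phase 1: N(5.1) = 9430·e^(0.787×5.1) = 9430·e^4.014 = 521963.
Phase 2 runs for 11 − 5.1 = 5.9 years at r = 0.61.
N(11) = 521963·e^(0.61×5.9) = 521963·e^3.599 = 1.908382×10^7.

19083819 mussels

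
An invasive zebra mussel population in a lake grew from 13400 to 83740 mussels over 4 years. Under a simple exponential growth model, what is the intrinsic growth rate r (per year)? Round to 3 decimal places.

From N(t) = N₀·e^(rt): e^(r·4) = 83740/13400 = 6.2493.
r·4 = ln(6.2493) = 1.8325, so r = 1.8325/4 = 0.45812.

0.458 per year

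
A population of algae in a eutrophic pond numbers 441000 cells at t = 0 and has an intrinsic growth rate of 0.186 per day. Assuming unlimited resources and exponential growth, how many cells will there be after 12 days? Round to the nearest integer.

N(t) = N₀·e^(rt) = 441000 × e^(0.186×12) = 441000 × e^2.232.
e^2.232 ≈ 9.3185, so N ≈ 441000 × 9.3185 = 4.109452×10^6.

4109452 cells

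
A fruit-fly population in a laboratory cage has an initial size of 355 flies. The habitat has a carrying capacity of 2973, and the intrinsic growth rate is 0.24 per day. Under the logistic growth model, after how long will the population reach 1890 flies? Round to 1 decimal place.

10.6 days

A = (K − N₀)/N₀ = (2973 − 355)/355 = 7.3746.
Solve 2973/(1 + 7.3746·e^(−0.24t)) = 1890: 1 + 7.3746·e^(−0.24t) = 1.573, so e^(−0.24t) = 0.0777008.
−0.24·t = ln(0.0777008) = -2.5549, so t = 2.5549/0.24 = 10.645.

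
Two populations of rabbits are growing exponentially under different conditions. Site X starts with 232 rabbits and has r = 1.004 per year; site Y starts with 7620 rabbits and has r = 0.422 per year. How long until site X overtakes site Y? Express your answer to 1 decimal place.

6.0 years

Set 232·e^(1.004t) = 7620·e^(0.422t).
e^((1.004 − 0.422)t) = 7620/232 → e^(0.582·t) = 32.845.
0.582·t = ln(32.845) = 3.4918, so t = 3.4918/0.582 = 5.9996.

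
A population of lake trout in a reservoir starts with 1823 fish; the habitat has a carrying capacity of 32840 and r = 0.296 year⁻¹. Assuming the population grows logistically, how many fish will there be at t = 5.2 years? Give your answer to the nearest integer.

A = (K − N₀)/N₀ = (32840 − 1823)/1823 = 17.014.
N(t) = K/(1 + A·e^(−rt)) = 32840/(1 + 17.014×e^(−0.296×5.2)).
e^(−1.539) = 0.21455; denominator = 1 + 17.014×0.21455 = 4.6505.
N = 32840/4.6505 = 7061.67.

7062 fish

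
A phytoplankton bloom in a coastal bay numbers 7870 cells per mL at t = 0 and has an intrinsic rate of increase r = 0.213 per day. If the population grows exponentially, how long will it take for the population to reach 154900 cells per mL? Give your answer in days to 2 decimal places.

13.99 days

Set N₀·e^(rt) = 154900: e^(0.213·t) = 154900/7870 = 19.682.
0.213·t = ln(19.682) = 2.9797, so t = 2.9797/0.213 = 13.989.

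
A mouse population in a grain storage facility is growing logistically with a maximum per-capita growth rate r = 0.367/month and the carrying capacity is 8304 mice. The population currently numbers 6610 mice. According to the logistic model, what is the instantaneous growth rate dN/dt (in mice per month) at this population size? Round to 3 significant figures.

dN/dt = rN(1 − N/K) = 0.367 × 6610 × (1 − 6610/8304).
1 − 6610/8304 = 0.204; dN/dt = 0.367 × 6610 × 0.204 = 494.87.

495 mice per month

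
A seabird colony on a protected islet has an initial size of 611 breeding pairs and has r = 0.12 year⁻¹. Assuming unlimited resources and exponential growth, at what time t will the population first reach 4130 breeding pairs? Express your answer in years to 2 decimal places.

Set N₀·e^(rt) = 4130: e^(0.12·t) = 4130/611 = 6.7594.
0.12·t = ln(6.7594) = 1.9109, so t = 1.9109/0.12 = 15.924.

15.92 years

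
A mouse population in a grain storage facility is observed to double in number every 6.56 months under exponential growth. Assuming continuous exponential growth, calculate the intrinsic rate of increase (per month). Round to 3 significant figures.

0.106 per month

r = ln(2)/t_d = 0.6931/6.56 = 0.10566.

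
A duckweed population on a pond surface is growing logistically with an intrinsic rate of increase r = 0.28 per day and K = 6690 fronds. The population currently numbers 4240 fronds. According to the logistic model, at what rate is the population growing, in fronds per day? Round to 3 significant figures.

435 fronds per day

dN/dt = rN(1 − N/K) = 0.28 × 4240 × (1 − 4240/6690).
1 − 4240/6690 = 0.36622; dN/dt = 0.28 × 4240 × 0.36622 = 434.77.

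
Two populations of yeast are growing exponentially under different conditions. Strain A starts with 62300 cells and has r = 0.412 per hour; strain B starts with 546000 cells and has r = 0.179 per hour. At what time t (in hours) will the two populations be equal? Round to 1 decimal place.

Set 62300·e^(0.412t) = 546000·e^(0.179t).
e^((0.412 − 0.179)t) = 546000/62300 → e^(0.233·t) = 8.764.
0.233·t = ln(8.764) = 2.1707, so t = 2.1707/0.233 = 9.3161.

9.3 hours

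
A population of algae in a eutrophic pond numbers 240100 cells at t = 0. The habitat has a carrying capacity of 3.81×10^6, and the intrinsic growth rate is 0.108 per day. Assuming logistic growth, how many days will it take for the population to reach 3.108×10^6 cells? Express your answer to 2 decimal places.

A = (K − N₀)/N₀ = (3.81×10^6 − 240100)/240100 = 14.868.
Solve 3.81×10^6/(1 + 14.868·e^(−0.108t)) = 3.108×10^6: 1 + 14.868·e^(−0.108t) = 1.2259, so e^(−0.108t) = 0.0151912.
−0.108·t = ln(0.0151912) = -4.187, so t = 4.187/0.108 = 38.769.

38.77 days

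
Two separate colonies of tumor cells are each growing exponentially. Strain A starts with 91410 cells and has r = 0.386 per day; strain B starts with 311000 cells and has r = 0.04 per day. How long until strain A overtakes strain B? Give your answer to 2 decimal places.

3.54 days

Set 91410·e^(0.386t) = 311000·e^(0.04t).
e^((0.386 − 0.04)t) = 311000/91410 → e^(0.346·t) = 3.4023.
0.346·t = ln(3.4023) = 1.2244, so t = 1.2244/0.346 = 3.5388.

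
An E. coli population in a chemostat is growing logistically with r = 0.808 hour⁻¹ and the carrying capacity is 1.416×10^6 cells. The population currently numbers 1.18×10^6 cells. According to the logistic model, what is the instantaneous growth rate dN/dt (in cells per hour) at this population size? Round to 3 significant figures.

159000 cells per hour

dN/dt = rN(1 − N/K) = 0.808 × 1.18×10^6 × (1 − 1.18×10^6/1.416×10^6).
1 − 1.18×10^6/1.416×10^6 = 0.16667; dN/dt = 0.808 × 1.18×10^6 × 0.16667 = 1.58907×10^5.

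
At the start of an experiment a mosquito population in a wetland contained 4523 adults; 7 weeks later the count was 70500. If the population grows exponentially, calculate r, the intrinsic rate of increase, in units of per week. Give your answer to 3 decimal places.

0.392 per week

From N(t) = N₀·e^(rt): e^(r·7) = 70500/4523 = 15.587.
r·7 = ln(15.587) = 2.7464, so r = 2.7464/7 = 0.39235.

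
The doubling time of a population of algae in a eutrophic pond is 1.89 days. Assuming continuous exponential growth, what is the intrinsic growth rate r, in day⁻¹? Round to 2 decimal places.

r = ln(2)/t_d = 0.6931/1.89 = 0.36674.

0.37 per day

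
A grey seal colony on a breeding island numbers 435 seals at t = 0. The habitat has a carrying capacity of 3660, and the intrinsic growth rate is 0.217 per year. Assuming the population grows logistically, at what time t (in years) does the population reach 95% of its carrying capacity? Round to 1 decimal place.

22.8 years

A = (K − N₀)/N₀ = (3660 − 435)/435 = 7.4138.
Solve 3660/(1 + 7.4138·e^(−0.217t)) = 3477: 1 + 7.4138·e^(−0.217t) = 1.0526, so e^(−0.217t) = 0.00709914.
−0.217·t = ln(0.00709914) = -4.9478, so t = 4.9478/0.217 = 22.801.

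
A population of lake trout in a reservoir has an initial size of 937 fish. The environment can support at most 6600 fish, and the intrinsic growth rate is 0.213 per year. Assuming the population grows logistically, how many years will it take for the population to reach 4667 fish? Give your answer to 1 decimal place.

A = (K − N₀)/N₀ = (6600 − 937)/937 = 6.0438.
Solve 6600/(1 + 6.0438·e^(−0.213t)) = 4667: 1 + 6.0438·e^(−0.213t) = 1.4142, so e^(−0.213t) = 0.068531.
−0.213·t = ln(0.068531) = -2.6805, so t = 2.6805/0.213 = 12.584.

12.6 years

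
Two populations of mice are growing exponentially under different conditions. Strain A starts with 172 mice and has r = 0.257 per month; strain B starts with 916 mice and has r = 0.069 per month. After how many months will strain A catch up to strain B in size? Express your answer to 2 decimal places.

Set 172·e^(0.257t) = 916·e^(0.069t).
e^((0.257 − 0.069)t) = 916/172 → e^(0.188·t) = 5.3256.
0.188·t = ln(5.3256) = 1.6725, so t = 1.6725/0.188 = 8.8964.

8.90 months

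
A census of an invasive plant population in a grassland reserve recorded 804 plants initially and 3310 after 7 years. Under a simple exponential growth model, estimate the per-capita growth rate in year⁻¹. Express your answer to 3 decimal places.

From N(t) = N₀·e^(rt): e^(r·7) = 3310/804 = 4.1169.
r·7 = ln(4.1169) = 1.4151, so r = 1.4151/7 = 0.20216.

0.202 per year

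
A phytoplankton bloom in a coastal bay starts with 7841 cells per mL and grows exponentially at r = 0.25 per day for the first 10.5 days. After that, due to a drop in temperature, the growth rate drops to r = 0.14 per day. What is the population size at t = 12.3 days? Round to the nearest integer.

Phase 1: N(10.5) = 7841·e^(0.25×10.5) = 7841·e^2.625 = 108242.
Phase 2 runs for 12.3 − 10.5 = 1.8 days at r = 0.14.
N(12.3) = 108242·e^(0.14×1.8) = 108242·e^0.252 = 139263.

139263 cells per mL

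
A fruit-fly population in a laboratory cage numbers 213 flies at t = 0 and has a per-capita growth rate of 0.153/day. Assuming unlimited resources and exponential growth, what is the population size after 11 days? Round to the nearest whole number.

N(t) = N₀·e^(rt) = 213 × e^(0.153×11) = 213 × e^1.683.
e^1.683 ≈ 5.3817, so N ≈ 213 × 5.3817 = 1146.3.

1146 flies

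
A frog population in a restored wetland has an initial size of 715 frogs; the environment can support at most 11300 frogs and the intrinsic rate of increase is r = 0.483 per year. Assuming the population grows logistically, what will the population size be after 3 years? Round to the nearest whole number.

2525 frogs

A = (K − N₀)/N₀ = (11300 − 715)/715 = 14.804.
N(t) = K/(1 + A·e^(−rt)) = 11300/(1 + 14.804×e^(−0.483×3)).
e^(−1.449) = 0.2348; denominator = 1 + 14.804×0.2348 = 4.4761.
N = 11300/4.4761 = 2524.52.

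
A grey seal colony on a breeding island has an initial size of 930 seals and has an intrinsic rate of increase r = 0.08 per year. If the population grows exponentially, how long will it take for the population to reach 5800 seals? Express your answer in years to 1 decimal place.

Set N₀·e^(rt) = 5800: e^(0.08·t) = 5800/930 = 6.2366.
0.08·t = ln(6.2366) = 1.8304, so t = 1.8304/0.08 = 22.88.

22.9 years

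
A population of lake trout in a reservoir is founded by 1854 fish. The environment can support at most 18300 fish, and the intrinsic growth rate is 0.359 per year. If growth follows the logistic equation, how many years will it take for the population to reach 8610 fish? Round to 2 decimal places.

A = (K − N₀)/N₀ = (18300 − 1854)/1854 = 8.8706.
Solve 18300/(1 + 8.8706·e^(−0.359t)) = 8610: 1 + 8.8706·e^(−0.359t) = 2.1254, so e^(−0.359t) = 0.126873.
−0.359·t = ln(0.126873) = -2.0646, so t = 2.0646/0.359 = 5.7509.

5.75 years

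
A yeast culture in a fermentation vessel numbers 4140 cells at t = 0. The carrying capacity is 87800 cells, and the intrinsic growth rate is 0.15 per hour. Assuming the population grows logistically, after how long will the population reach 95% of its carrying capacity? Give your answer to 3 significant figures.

39.7 hours

A = (K − N₀)/N₀ = (87800 − 4140)/4140 = 20.208.
Solve 87800/(1 + 20.208·e^(−0.15t)) = 83410: 1 + 20.208·e^(−0.15t) = 1.0526, so e^(−0.15t) = 0.00260453.
−0.15·t = ln(0.00260453) = -5.9505, so t = 5.9505/0.15 = 39.67.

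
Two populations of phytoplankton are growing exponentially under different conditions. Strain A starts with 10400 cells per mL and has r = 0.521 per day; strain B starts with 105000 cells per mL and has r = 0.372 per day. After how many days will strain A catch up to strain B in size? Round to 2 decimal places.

Set 10400·e^(0.521t) = 105000·e^(0.372t).
e^((0.521 − 0.372)t) = 105000/10400 → e^(0.149·t) = 10.096.
0.149·t = ln(10.096) = 2.3122, so t = 2.3122/0.149 = 15.518.

15.52 days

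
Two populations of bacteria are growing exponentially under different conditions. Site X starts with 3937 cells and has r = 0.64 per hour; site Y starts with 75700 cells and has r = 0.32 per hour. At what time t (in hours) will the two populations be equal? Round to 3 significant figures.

Set 3937·e^(0.64t) = 75700·e^(0.32t).
e^((0.64 − 0.32)t) = 75700/3937 → e^(0.32·t) = 19.228.
0.32·t = ln(19.228) = 2.9564, so t = 2.9564/0.32 = 9.2386.

9.24 hours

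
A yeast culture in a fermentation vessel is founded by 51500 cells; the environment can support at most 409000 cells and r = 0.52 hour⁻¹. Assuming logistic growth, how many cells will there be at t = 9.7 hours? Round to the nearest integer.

A = (K − N₀)/N₀ = (409000 − 51500)/51500 = 6.9417.
N(t) = K/(1 + A·e^(−rt)) = 409000/(1 + 6.9417×e^(−0.52×9.7)).
e^(−5.044) = 0.0064479; denominator = 1 + 6.9417×0.0064479 = 1.0448.
N = 409000/1.0448 = 391478.

391478 cells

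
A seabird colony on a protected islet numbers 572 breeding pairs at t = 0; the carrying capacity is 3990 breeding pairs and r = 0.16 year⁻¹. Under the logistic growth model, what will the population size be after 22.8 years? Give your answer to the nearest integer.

A = (K − N₀)/N₀ = (3990 − 572)/572 = 5.9755.
N(t) = K/(1 + A·e^(−rt)) = 3990/(1 + 5.9755×e^(−0.16×22.8)).
e^(−3.648) = 0.026043; denominator = 1 + 5.9755×0.026043 = 1.1556.
N = 3990/1.1556 = 3452.69.

3453 breeding pairs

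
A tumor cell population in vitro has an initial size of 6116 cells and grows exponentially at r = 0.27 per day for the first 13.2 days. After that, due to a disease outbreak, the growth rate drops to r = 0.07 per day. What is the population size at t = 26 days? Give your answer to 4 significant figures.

Phase 1: N(13.2) = 6116·e^(0.27×13.2) = 6116·e^3.564 = 215920.
Phase 2 runs for 26 − 13.2 = 12.8 days at r = 0.07.
N(26) = 215920·e^(0.07×12.8) = 215920·e^0.896 = 528958.

529000 cells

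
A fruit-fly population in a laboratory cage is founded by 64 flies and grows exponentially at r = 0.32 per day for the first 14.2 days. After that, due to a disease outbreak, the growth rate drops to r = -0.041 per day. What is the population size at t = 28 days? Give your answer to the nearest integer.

3419 flies

Phase 1: N(14.2) = 64·e^(0.32×14.2) = 64·e^4.544 = 6020.24.
Phase 2 runs for 28 − 14.2 = 13.8 days at r = -0.041.
N(28) = 6020.24·e^(-0.041×13.8) = 6020.24·e^-0.5658 = 3418.93.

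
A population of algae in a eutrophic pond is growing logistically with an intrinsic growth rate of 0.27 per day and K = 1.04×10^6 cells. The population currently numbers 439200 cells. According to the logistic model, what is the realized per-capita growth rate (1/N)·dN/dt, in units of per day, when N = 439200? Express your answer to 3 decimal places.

(1/N)·dN/dt = r(1 − N/K) = 0.27 × (1 − 439200/1.04×10^6).
= 0.27 × 0.57769 = 0.15598.

0.156 per day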